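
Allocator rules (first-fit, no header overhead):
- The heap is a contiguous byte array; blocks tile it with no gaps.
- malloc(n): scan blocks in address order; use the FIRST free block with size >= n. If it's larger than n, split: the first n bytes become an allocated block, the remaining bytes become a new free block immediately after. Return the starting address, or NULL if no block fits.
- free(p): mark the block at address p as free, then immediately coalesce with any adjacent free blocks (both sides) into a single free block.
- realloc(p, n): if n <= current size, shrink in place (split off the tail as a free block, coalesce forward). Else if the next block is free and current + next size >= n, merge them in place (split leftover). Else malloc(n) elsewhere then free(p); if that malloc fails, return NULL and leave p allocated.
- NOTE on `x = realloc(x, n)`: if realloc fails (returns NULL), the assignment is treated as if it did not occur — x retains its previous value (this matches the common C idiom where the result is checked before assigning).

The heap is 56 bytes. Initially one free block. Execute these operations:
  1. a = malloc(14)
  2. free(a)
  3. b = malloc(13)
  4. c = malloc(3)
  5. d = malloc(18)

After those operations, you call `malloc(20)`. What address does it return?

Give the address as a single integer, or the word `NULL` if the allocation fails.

Answer: 34

Derivation:
Op 1: a = malloc(14) -> a = 0; heap: [0-13 ALLOC][14-55 FREE]
Op 2: free(a) -> (freed a); heap: [0-55 FREE]
Op 3: b = malloc(13) -> b = 0; heap: [0-12 ALLOC][13-55 FREE]
Op 4: c = malloc(3) -> c = 13; heap: [0-12 ALLOC][13-15 ALLOC][16-55 FREE]
Op 5: d = malloc(18) -> d = 16; heap: [0-12 ALLOC][13-15 ALLOC][16-33 ALLOC][34-55 FREE]
malloc(20): first-fit scan over [0-12 ALLOC][13-15 ALLOC][16-33 ALLOC][34-55 FREE] -> 34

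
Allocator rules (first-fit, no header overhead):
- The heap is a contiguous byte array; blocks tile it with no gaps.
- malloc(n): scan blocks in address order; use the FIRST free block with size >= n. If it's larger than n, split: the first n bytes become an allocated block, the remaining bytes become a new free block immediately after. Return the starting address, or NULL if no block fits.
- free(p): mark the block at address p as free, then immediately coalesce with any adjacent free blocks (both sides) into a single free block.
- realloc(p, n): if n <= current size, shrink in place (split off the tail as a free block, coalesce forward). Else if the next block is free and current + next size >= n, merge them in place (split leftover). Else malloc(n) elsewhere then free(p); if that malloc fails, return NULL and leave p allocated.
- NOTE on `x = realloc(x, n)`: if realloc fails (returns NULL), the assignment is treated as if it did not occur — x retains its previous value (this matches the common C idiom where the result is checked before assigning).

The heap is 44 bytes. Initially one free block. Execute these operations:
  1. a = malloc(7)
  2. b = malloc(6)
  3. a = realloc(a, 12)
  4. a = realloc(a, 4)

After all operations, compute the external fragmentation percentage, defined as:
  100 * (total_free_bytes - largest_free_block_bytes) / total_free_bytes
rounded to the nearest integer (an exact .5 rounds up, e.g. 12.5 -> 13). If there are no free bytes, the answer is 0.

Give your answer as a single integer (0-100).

Op 1: a = malloc(7) -> a = 0; heap: [0-6 ALLOC][7-43 FREE]
Op 2: b = malloc(6) -> b = 7; heap: [0-6 ALLOC][7-12 ALLOC][13-43 FREE]
Op 3: a = realloc(a, 12) -> a = 13; heap: [0-6 FREE][7-12 ALLOC][13-24 ALLOC][25-43 FREE]
Op 4: a = realloc(a, 4) -> a = 13; heap: [0-6 FREE][7-12 ALLOC][13-16 ALLOC][17-43 FREE]
Free blocks: [7 27] total_free=34 largest=27 -> 100*(34-27)/34 = 700/34 ≈ 20.588 -> rounds to 21

Answer: 21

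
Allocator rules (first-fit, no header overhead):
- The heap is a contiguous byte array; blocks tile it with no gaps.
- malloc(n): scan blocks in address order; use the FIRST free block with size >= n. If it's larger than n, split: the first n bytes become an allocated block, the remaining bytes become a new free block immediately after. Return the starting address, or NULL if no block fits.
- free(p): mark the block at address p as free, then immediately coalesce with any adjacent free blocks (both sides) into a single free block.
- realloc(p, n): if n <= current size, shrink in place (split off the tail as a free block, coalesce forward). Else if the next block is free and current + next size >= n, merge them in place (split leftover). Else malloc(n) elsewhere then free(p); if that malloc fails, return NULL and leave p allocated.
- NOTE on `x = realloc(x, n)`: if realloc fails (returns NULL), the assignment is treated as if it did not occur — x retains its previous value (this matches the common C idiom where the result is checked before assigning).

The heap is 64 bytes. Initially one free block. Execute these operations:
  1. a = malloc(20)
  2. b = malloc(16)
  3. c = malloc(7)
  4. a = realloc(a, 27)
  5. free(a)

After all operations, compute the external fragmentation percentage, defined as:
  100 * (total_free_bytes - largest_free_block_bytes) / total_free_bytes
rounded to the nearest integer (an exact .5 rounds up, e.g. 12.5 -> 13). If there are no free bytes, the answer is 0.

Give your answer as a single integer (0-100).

Answer: 49

Derivation:
Op 1: a = malloc(20) -> a = 0; heap: [0-19 ALLOC][20-63 FREE]
Op 2: b = malloc(16) -> b = 20; heap: [0-19 ALLOC][20-35 ALLOC][36-63 FREE]
Op 3: c = malloc(7) -> c = 36; heap: [0-19 ALLOC][20-35 ALLOC][36-42 ALLOC][43-63 FREE]
Op 4: a = realloc(a, 27) -> NULL (a unchanged); heap: [0-19 ALLOC][20-35 ALLOC][36-42 ALLOC][43-63 FREE]
Op 5: free(a) -> (freed a); heap: [0-19 FREE][20-35 ALLOC][36-42 ALLOC][43-63 FREE]
Free blocks: [20 21] total_free=41 largest=21 -> 100*(41-21)/41 = 2000/41 ≈ 48.780 -> rounds to 49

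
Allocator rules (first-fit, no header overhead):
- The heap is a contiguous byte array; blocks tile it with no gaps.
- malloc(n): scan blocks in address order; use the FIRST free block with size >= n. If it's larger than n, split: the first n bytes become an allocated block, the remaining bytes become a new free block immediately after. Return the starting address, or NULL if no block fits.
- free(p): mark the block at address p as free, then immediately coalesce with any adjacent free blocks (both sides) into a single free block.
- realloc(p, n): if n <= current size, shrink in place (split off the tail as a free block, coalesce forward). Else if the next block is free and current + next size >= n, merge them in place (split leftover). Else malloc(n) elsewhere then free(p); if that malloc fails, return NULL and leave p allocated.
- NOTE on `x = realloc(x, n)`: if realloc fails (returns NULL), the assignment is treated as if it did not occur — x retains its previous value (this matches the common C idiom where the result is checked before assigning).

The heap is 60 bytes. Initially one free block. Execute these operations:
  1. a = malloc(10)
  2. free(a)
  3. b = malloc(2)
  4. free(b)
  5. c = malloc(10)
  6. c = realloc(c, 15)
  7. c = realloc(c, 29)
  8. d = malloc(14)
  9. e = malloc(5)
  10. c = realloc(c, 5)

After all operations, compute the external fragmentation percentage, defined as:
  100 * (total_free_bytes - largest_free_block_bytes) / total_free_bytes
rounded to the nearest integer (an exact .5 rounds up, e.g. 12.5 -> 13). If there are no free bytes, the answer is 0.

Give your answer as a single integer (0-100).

Answer: 33

Derivation:
Op 1: a = malloc(10) -> a = 0; heap: [0-9 ALLOC][10-59 FREE]
Op 2: free(a) -> (freed a); heap: [0-59 FREE]
Op 3: b = malloc(2) -> b = 0; heap: [0-1 ALLOC][2-59 FREE]
Op 4: free(b) -> (freed b); heap: [0-59 FREE]
Op 5: c = malloc(10) -> c = 0; heap: [0-9 ALLOC][10-59 FREE]
Op 6: c = realloc(c, 15) -> c = 0; heap: [0-14 ALLOC][15-59 FREE]
Op 7: c = realloc(c, 29) -> c = 0; heap: [0-28 ALLOC][29-59 FREE]
Op 8: d = malloc(14) -> d = 29; heap: [0-28 ALLOC][29-42 ALLOC][43-59 FREE]
Op 9: e = malloc(5) -> e = 43; heap: [0-28 ALLOC][29-42 ALLOC][43-47 ALLOC][48-59 FREE]
Op 10: c = realloc(c, 5) -> c = 0; heap: [0-4 ALLOC][5-28 FREE][29-42 ALLOC][43-47 ALLOC][48-59 FREE]
Free blocks: [24 12] total_free=36 largest=24 -> 100*(36-24)/36 = 1200/36 ≈ 33.333 -> rounds to 33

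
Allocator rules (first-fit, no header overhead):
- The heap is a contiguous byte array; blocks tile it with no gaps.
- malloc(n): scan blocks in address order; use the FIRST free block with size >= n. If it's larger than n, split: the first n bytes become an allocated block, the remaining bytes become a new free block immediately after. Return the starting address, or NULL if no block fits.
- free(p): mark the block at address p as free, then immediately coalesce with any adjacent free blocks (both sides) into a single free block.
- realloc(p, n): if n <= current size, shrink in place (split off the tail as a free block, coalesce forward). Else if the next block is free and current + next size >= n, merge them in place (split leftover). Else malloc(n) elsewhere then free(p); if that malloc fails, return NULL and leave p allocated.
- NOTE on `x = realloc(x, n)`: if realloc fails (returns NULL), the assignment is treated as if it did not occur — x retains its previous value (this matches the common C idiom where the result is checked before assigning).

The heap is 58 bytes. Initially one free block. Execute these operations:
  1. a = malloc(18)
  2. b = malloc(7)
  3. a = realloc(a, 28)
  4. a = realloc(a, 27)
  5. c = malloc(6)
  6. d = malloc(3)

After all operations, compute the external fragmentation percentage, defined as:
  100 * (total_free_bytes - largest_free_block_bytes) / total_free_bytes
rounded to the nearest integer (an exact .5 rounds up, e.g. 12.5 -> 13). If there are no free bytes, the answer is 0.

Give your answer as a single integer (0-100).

Answer: 40

Derivation:
Op 1: a = malloc(18) -> a = 0; heap: [0-17 ALLOC][18-57 FREE]
Op 2: b = malloc(7) -> b = 18; heap: [0-17 ALLOC][18-24 ALLOC][25-57 FREE]
Op 3: a = realloc(a, 28) -> a = 25; heap: [0-17 FREE][18-24 ALLOC][25-52 ALLOC][53-57 FREE]
Op 4: a = realloc(a, 27) -> a = 25; heap: [0-17 FREE][18-24 ALLOC][25-51 ALLOC][52-57 FREE]
Op 5: c = malloc(6) -> c = 0; heap: [0-5 ALLOC][6-17 FREE][18-24 ALLOC][25-51 ALLOC][52-57 FREE]
Op 6: d = malloc(3) -> d = 6; heap: [0-5 ALLOC][6-8 ALLOC][9-17 FREE][18-24 ALLOC][25-51 ALLOC][52-57 FREE]
Free blocks: [9 6] total_free=15 largest=9 -> 100*(15-9)/15 = 600/15 = 40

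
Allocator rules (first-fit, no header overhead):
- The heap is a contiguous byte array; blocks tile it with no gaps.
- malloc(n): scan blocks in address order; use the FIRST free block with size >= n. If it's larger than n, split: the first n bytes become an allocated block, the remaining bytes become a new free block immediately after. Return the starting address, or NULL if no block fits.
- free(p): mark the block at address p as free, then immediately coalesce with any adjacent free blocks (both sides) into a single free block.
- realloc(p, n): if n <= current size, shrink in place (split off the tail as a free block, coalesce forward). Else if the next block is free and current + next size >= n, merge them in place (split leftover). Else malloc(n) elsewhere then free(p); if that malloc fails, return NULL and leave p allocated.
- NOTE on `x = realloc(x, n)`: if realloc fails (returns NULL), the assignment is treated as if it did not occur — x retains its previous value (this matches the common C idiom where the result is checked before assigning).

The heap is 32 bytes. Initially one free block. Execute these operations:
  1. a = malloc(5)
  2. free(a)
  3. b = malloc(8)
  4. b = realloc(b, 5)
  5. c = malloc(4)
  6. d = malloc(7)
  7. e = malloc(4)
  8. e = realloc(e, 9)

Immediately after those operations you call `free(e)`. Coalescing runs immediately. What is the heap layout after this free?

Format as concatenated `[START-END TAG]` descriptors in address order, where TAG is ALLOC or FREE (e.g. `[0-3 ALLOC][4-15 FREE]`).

Op 1: a = malloc(5) -> a = 0; heap: [0-4 ALLOC][5-31 FREE]
Op 2: free(a) -> (freed a); heap: [0-31 FREE]
Op 3: b = malloc(8) -> b = 0; heap: [0-7 ALLOC][8-31 FREE]
Op 4: b = realloc(b, 5) -> b = 0; heap: [0-4 ALLOC][5-31 FREE]
Op 5: c = malloc(4) -> c = 5; heap: [0-4 ALLOC][5-8 ALLOC][9-31 FREE]
Op 6: d = malloc(7) -> d = 9; heap: [0-4 ALLOC][5-8 ALLOC][9-15 ALLOC][16-31 FREE]
Op 7: e = malloc(4) -> e = 16; heap: [0-4 ALLOC][5-8 ALLOC][9-15 ALLOC][16-19 ALLOC][20-31 FREE]
Op 8: e = realloc(e, 9) -> e = 16; heap: [0-4 ALLOC][5-8 ALLOC][9-15 ALLOC][16-24 ALLOC][25-31 FREE]
free(e): e = 16 -> block [16-24 ALLOC]; mark free, coalesce with adjacent free neighbors -> [0-4 ALLOC][5-8 ALLOC][9-15 ALLOC][16-31 FREE]

Answer: [0-4 ALLOC][5-8 ALLOC][9-15 ALLOC][16-31 FREE]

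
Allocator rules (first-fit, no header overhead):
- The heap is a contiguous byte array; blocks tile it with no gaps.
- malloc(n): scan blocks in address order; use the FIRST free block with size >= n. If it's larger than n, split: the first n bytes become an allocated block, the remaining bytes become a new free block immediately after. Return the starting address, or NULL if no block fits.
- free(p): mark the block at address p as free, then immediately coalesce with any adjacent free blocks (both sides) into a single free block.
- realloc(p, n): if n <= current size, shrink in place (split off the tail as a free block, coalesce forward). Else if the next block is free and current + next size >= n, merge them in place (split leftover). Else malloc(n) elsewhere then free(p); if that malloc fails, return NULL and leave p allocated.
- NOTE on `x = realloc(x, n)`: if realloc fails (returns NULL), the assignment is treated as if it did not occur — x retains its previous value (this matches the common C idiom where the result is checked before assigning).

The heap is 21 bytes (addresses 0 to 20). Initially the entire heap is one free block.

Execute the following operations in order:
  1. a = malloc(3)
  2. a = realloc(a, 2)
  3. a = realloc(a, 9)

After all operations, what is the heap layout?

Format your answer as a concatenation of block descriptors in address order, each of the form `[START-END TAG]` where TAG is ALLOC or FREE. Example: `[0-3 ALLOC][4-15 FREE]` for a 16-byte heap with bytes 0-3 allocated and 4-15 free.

Answer: [0-8 ALLOC][9-20 FREE]

Derivation:
Op 1: a = malloc(3) -> a = 0; heap: [0-2 ALLOC][3-20 FREE]
Op 2: a = realloc(a, 2) -> a = 0; heap: [0-1 ALLOC][2-20 FREE]
Op 3: a = realloc(a, 9) -> a = 0; heap: [0-8 ALLOC][9-20 FREE]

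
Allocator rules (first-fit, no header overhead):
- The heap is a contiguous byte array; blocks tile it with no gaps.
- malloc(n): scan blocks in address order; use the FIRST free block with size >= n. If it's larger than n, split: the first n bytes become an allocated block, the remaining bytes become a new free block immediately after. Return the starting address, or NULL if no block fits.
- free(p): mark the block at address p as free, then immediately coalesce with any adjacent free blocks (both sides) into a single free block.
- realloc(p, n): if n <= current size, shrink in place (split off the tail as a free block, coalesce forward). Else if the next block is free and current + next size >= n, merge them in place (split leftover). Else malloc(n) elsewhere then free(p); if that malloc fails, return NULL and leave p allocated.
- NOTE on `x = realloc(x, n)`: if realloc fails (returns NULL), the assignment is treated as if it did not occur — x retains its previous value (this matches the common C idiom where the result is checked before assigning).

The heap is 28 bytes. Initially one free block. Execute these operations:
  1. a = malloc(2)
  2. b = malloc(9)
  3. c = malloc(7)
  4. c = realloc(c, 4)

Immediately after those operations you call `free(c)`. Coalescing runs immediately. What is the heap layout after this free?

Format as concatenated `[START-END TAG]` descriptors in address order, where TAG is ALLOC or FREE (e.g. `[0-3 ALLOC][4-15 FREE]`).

Op 1: a = malloc(2) -> a = 0; heap: [0-1 ALLOC][2-27 FREE]
Op 2: b = malloc(9) -> b = 2; heap: [0-1 ALLOC][2-10 ALLOC][11-27 FREE]
Op 3: c = malloc(7) -> c = 11; heap: [0-1 ALLOC][2-10 ALLOC][11-17 ALLOC][18-27 FREE]
Op 4: c = realloc(c, 4) -> c = 11; heap: [0-1 ALLOC][2-10 ALLOC][11-14 ALLOC][15-27 FREE]
free(c): c = 11 -> block [11-14 ALLOC]; mark free, coalesce with adjacent free neighbors -> [0-1 ALLOC][2-10 ALLOC][11-27 FREE]

Answer: [0-1 ALLOC][2-10 ALLOC][11-27 FREE]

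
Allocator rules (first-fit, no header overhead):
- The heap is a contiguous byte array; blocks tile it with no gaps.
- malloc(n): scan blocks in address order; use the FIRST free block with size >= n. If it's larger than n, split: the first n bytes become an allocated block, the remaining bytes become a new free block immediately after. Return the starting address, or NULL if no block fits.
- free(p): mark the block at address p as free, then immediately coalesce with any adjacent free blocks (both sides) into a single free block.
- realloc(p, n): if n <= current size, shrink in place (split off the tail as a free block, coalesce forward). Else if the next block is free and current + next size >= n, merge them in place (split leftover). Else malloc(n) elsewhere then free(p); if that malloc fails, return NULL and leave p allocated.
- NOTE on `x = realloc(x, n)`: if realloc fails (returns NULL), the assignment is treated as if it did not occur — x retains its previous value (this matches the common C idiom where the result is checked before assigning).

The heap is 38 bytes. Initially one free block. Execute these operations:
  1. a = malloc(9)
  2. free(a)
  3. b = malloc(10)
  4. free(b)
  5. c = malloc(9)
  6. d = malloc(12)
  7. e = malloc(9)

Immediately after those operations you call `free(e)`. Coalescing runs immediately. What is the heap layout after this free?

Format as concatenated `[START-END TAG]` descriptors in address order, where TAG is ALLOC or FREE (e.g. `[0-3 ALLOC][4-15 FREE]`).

Op 1: a = malloc(9) -> a = 0; heap: [0-8 ALLOC][9-37 FREE]
Op 2: free(a) -> (freed a); heap: [0-37 FREE]
Op 3: b = malloc(10) -> b = 0; heap: [0-9 ALLOC][10-37 FREE]
Op 4: free(b) -> (freed b); heap: [0-37 FREE]
Op 5: c = malloc(9) -> c = 0; heap: [0-8 ALLOC][9-37 FREE]
Op 6: d = malloc(12) -> d = 9; heap: [0-8 ALLOC][9-20 ALLOC][21-37 FREE]
Op 7: e = malloc(9) -> e = 21; heap: [0-8 ALLOC][9-20 ALLOC][21-29 ALLOC][30-37 FREE]
free(e): e = 21 -> block [21-29 ALLOC]; mark free, coalesce with adjacent free neighbors -> [0-8 ALLOC][9-20 ALLOC][21-37 FREE]

Answer: [0-8 ALLOC][9-20 ALLOC][21-37 FREE]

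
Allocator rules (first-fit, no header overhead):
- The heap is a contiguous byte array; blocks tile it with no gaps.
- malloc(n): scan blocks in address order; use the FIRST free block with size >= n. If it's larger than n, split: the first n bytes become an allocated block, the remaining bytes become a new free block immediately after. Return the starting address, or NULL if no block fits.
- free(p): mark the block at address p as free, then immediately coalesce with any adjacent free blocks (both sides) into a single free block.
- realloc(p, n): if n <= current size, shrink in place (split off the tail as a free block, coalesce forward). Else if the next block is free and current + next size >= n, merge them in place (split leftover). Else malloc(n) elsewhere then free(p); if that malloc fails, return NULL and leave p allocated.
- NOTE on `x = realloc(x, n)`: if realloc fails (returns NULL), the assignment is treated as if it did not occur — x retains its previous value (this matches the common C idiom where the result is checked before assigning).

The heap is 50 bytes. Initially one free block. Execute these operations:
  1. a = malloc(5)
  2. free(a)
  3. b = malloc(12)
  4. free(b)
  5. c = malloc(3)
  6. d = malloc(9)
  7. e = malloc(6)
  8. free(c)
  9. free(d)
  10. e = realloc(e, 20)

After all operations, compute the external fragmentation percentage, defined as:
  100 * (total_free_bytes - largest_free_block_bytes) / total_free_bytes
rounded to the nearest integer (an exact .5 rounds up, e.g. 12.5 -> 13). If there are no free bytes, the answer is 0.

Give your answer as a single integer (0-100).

Answer: 40

Derivation:
Op 1: a = malloc(5) -> a = 0; heap: [0-4 ALLOC][5-49 FREE]
Op 2: free(a) -> (freed a); heap: [0-49 FREE]
Op 3: b = malloc(12) -> b = 0; heap: [0-11 ALLOC][12-49 FREE]
Op 4: free(b) -> (freed b); heap: [0-49 FREE]
Op 5: c = malloc(3) -> c = 0; heap: [0-2 ALLOC][3-49 FREE]
Op 6: d = malloc(9) -> d = 3; heap: [0-2 ALLOC][3-11 ALLOC][12-49 FREE]
Op 7: e = malloc(6) -> e = 12; heap: [0-2 ALLOC][3-11 ALLOC][12-17 ALLOC][18-49 FREE]
Op 8: free(c) -> (freed c); heap: [0-2 FREE][3-11 ALLOC][12-17 ALLOC][18-49 FREE]
Op 9: free(d) -> (freed d); heap: [0-11 FREE][12-17 ALLOC][18-49 FREE]
Op 10: e = realloc(e, 20) -> e = 12; heap: [0-11 FREE][12-31 ALLOC][32-49 FREE]
Free blocks: [12 18] total_free=30 largest=18 -> 100*(30-18)/30 = 1200/30 = 40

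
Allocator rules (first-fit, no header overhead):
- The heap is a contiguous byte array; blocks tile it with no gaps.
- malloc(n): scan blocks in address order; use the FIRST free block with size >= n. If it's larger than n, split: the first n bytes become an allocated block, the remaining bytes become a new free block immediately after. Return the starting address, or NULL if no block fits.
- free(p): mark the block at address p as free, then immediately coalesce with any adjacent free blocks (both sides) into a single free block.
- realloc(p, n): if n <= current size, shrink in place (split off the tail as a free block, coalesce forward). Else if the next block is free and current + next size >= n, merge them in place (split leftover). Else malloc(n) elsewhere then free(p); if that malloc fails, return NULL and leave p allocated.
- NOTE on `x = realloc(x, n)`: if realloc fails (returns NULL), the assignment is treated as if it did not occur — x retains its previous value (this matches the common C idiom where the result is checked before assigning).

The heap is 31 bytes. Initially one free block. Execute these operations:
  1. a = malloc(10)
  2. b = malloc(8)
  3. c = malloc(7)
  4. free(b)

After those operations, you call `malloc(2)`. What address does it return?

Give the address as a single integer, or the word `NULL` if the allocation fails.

Op 1: a = malloc(10) -> a = 0; heap: [0-9 ALLOC][10-30 FREE]
Op 2: b = malloc(8) -> b = 10; heap: [0-9 ALLOC][10-17 ALLOC][18-30 FREE]
Op 3: c = malloc(7) -> c = 18; heap: [0-9 ALLOC][10-17 ALLOC][18-24 ALLOC][25-30 FREE]
Op 4: free(b) -> (freed b); heap: [0-9 ALLOC][10-17 FREE][18-24 ALLOC][25-30 FREE]
malloc(2): first-fit scan over [0-9 ALLOC][10-17 FREE][18-24 ALLOC][25-30 FREE] -> 10

Answer: 10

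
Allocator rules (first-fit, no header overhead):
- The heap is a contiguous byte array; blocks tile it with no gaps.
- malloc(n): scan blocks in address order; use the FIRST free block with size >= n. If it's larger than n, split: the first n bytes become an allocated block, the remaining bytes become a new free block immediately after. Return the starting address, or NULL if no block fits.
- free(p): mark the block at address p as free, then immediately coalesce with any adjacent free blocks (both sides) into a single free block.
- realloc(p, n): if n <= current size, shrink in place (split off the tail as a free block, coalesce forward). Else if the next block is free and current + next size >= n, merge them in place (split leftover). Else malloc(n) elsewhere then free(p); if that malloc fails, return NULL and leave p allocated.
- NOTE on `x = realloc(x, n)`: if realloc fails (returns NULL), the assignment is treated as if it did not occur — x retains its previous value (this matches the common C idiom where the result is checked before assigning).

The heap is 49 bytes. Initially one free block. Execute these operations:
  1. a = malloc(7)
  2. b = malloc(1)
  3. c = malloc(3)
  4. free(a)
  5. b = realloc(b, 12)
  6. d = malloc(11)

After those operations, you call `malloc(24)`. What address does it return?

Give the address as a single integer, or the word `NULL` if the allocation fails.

Answer: NULL

Derivation:
Op 1: a = malloc(7) -> a = 0; heap: [0-6 ALLOC][7-48 FREE]
Op 2: b = malloc(1) -> b = 7; heap: [0-6 ALLOC][7-7 ALLOC][8-48 FREE]
Op 3: c = malloc(3) -> c = 8; heap: [0-6 ALLOC][7-7 ALLOC][8-10 ALLOC][11-48 FREE]
Op 4: free(a) -> (freed a); heap: [0-6 FREE][7-7 ALLOC][8-10 ALLOC][11-48 FREE]
Op 5: b = realloc(b, 12) -> b = 11; heap: [0-7 FREE][8-10 ALLOC][11-22 ALLOC][23-48 FREE]
Op 6: d = malloc(11) -> d = 23; heap: [0-7 FREE][8-10 ALLOC][11-22 ALLOC][23-33 ALLOC][34-48 FREE]
malloc(24): first-fit scan over [0-7 FREE][8-10 ALLOC][11-22 ALLOC][23-33 ALLOC][34-48 FREE] -> NULL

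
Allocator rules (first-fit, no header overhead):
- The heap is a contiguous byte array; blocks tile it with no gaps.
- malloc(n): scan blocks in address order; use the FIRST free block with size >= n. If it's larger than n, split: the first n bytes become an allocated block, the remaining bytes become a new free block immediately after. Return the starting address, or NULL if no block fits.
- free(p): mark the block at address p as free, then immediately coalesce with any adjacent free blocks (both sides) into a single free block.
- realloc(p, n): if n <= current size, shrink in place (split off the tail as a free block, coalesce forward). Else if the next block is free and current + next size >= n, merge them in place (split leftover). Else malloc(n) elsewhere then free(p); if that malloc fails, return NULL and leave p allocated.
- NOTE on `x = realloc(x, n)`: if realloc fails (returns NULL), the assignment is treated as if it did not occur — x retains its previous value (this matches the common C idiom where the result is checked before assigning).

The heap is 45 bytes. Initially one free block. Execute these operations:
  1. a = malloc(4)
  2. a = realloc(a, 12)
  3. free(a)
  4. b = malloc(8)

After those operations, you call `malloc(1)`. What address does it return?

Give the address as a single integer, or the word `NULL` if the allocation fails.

Answer: 8

Derivation:
Op 1: a = malloc(4) -> a = 0; heap: [0-3 ALLOC][4-44 FREE]
Op 2: a = realloc(a, 12) -> a = 0; heap: [0-11 ALLOC][12-44 FREE]
Op 3: free(a) -> (freed a); heap: [0-44 FREE]
Op 4: b = malloc(8) -> b = 0; heap: [0-7 ALLOC][8-44 FREE]
malloc(1): first-fit scan over [0-7 ALLOC][8-44 FREE] -> 8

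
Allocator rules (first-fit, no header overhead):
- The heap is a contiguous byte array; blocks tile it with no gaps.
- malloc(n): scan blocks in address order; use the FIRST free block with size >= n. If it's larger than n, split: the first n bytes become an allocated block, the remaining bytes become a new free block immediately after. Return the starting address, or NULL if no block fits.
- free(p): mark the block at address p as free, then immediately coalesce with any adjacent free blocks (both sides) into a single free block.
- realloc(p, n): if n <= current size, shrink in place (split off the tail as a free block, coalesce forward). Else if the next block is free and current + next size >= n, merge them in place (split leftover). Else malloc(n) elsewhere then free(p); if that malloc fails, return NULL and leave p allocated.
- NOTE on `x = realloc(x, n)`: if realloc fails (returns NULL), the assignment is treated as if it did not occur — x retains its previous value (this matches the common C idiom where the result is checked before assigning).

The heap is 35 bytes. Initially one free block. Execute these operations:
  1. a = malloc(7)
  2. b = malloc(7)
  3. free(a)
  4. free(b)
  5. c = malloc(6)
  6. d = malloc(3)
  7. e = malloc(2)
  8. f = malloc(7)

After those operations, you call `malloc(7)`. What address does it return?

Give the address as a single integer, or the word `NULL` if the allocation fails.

Answer: 18

Derivation:
Op 1: a = malloc(7) -> a = 0; heap: [0-6 ALLOC][7-34 FREE]
Op 2: b = malloc(7) -> b = 7; heap: [0-6 ALLOC][7-13 ALLOC][14-34 FREE]
Op 3: free(a) -> (freed a); heap: [0-6 FREE][7-13 ALLOC][14-34 FREE]
Op 4: free(b) -> (freed b); heap: [0-34 FREE]
Op 5: c = malloc(6) -> c = 0; heap: [0-5 ALLOC][6-34 FREE]
Op 6: d = malloc(3) -> d = 6; heap: [0-5 ALLOC][6-8 ALLOC][9-34 FREE]
Op 7: e = malloc(2) -> e = 9; heap: [0-5 ALLOC][6-8 ALLOC][9-10 ALLOC][11-34 FREE]
Op 8: f = malloc(7) -> f = 11; heap: [0-5 ALLOC][6-8 ALLOC][9-10 ALLOC][11-17 ALLOC][18-34 FREE]
malloc(7): first-fit scan over [0-5 ALLOC][6-8 ALLOC][9-10 ALLOC][11-17 ALLOC][18-34 FREE] -> 18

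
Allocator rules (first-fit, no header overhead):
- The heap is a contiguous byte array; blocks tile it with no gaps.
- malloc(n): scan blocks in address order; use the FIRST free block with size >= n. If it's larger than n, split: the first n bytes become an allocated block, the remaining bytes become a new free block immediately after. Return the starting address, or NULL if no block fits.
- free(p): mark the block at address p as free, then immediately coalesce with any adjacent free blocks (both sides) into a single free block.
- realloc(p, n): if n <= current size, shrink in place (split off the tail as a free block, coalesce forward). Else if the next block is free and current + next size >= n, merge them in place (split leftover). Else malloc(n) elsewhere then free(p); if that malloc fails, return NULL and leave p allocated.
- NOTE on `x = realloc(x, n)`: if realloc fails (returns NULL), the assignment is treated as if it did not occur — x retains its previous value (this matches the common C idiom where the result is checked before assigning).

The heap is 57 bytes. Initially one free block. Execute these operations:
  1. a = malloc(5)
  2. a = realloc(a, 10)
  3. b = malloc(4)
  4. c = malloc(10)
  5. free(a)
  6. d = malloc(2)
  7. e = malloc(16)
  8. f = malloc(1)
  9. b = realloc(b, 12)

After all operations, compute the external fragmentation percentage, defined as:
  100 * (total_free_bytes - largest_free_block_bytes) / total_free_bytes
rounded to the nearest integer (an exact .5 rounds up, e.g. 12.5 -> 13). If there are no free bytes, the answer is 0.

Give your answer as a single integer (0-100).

Answer: 31

Derivation:
Op 1: a = malloc(5) -> a = 0; heap: [0-4 ALLOC][5-56 FREE]
Op 2: a = realloc(a, 10) -> a = 0; heap: [0-9 ALLOC][10-56 FREE]
Op 3: b = malloc(4) -> b = 10; heap: [0-9 ALLOC][10-13 ALLOC][14-56 FREE]
Op 4: c = malloc(10) -> c = 14; heap: [0-9 ALLOC][10-13 ALLOC][14-23 ALLOC][24-56 FREE]
Op 5: free(a) -> (freed a); heap: [0-9 FREE][10-13 ALLOC][14-23 ALLOC][24-56 FREE]
Op 6: d = malloc(2) -> d = 0; heap: [0-1 ALLOC][2-9 FREE][10-13 ALLOC][14-23 ALLOC][24-56 FREE]
Op 7: e = malloc(16) -> e = 24; heap: [0-1 ALLOC][2-9 FREE][10-13 ALLOC][14-23 ALLOC][24-39 ALLOC][40-56 FREE]
Op 8: f = malloc(1) -> f = 2; heap: [0-1 ALLOC][2-2 ALLOC][3-9 FREE][10-13 ALLOC][14-23 ALLOC][24-39 ALLOC][40-56 FREE]
Op 9: b = realloc(b, 12) -> b = 40; heap: [0-1 ALLOC][2-2 ALLOC][3-13 FREE][14-23 ALLOC][24-39 ALLOC][40-51 ALLOC][52-56 FREE]
Free blocks: [11 5] total_free=16 largest=11 -> 100*(16-11)/16 = 500/16 = 31.25 -> rounds to 31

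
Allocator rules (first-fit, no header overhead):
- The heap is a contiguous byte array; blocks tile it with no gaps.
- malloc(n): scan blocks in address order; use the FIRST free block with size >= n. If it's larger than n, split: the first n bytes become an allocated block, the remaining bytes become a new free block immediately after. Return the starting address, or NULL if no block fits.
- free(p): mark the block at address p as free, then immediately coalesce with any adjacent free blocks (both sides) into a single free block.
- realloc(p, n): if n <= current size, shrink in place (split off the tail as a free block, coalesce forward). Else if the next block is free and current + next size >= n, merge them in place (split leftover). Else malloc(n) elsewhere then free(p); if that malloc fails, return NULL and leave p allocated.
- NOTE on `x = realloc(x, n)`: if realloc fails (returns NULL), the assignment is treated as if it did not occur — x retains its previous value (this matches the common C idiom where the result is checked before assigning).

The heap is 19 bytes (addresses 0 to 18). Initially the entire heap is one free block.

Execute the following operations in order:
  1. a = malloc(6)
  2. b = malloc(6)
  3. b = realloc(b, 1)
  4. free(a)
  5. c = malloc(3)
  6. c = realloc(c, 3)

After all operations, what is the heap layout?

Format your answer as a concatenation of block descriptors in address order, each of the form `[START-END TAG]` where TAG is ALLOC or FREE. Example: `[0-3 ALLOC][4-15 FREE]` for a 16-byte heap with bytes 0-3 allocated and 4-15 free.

Answer: [0-2 ALLOC][3-5 FREE][6-6 ALLOC][7-18 FREE]

Derivation:
Op 1: a = malloc(6) -> a = 0; heap: [0-5 ALLOC][6-18 FREE]
Op 2: b = malloc(6) -> b = 6; heap: [0-5 ALLOC][6-11 ALLOC][12-18 FREE]
Op 3: b = realloc(b, 1) -> b = 6; heap: [0-5 ALLOC][6-6 ALLOC][7-18 FREE]
Op 4: free(a) -> (freed a); heap: [0-5 FREE][6-6 ALLOC][7-18 FREE]
Op 5: c = malloc(3) -> c = 0; heap: [0-2 ALLOC][3-5 FREE][6-6 ALLOC][7-18 FREE]
Op 6: c = realloc(c, 3) -> c = 0; heap: [0-2 ALLOC][3-5 FREE][6-6 ALLOC][7-18 FREE]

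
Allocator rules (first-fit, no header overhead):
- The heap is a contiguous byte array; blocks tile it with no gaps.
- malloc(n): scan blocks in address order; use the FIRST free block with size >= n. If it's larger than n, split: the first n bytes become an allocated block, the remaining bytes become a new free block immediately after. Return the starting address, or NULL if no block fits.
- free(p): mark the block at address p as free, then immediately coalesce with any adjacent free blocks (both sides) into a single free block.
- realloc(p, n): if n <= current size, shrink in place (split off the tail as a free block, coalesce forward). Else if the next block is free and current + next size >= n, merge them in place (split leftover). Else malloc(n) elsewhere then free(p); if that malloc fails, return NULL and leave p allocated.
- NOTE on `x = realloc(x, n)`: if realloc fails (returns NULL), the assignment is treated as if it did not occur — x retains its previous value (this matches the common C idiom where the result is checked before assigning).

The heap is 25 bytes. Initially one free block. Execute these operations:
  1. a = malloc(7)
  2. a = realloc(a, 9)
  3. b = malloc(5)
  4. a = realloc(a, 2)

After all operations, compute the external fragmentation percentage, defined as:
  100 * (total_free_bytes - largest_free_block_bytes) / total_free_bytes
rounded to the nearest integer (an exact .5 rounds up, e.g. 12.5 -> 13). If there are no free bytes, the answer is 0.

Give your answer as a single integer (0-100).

Answer: 39

Derivation:
Op 1: a = malloc(7) -> a = 0; heap: [0-6 ALLOC][7-24 FREE]
Op 2: a = realloc(a, 9) -> a = 0; heap: [0-8 ALLOC][9-24 FREE]
Op 3: b = malloc(5) -> b = 9; heap: [0-8 ALLOC][9-13 ALLOC][14-24 FREE]
Op 4: a = realloc(a, 2) -> a = 0; heap: [0-1 ALLOC][2-8 FREE][9-13 ALLOC][14-24 FREE]
Free blocks: [7 11] total_free=18 largest=11 -> 100*(18-11)/18 = 700/18 ≈ 38.889 -> rounds to 39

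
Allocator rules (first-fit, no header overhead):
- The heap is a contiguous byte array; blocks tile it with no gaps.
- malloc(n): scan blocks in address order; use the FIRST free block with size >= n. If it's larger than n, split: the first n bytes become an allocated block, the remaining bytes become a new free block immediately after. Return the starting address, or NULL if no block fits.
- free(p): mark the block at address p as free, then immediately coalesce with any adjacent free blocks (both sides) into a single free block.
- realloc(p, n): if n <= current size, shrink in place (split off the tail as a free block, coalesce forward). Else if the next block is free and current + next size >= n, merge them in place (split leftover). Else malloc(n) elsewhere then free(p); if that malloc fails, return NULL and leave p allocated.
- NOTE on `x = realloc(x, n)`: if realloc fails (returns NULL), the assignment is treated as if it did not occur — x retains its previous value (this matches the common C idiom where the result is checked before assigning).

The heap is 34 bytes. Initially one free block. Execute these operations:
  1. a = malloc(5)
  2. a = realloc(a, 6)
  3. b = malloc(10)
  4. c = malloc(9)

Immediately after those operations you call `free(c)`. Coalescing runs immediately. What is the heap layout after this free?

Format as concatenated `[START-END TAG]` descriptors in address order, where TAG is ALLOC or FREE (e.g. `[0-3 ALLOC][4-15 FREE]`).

Answer: [0-5 ALLOC][6-15 ALLOC][16-33 FREE]

Derivation:
Op 1: a = malloc(5) -> a = 0; heap: [0-4 ALLOC][5-33 FREE]
Op 2: a = realloc(a, 6) -> a = 0; heap: [0-5 ALLOC][6-33 FREE]
Op 3: b = malloc(10) -> b = 6; heap: [0-5 ALLOC][6-15 ALLOC][16-33 FREE]
Op 4: c = malloc(9) -> c = 16; heap: [0-5 ALLOC][6-15 ALLOC][16-24 ALLOC][25-33 FREE]
free(c): c = 16 -> block [16-24 ALLOC]; mark free, coalesce with adjacent free neighbors -> [0-5 ALLOC][6-15 ALLOC][16-33 FREE]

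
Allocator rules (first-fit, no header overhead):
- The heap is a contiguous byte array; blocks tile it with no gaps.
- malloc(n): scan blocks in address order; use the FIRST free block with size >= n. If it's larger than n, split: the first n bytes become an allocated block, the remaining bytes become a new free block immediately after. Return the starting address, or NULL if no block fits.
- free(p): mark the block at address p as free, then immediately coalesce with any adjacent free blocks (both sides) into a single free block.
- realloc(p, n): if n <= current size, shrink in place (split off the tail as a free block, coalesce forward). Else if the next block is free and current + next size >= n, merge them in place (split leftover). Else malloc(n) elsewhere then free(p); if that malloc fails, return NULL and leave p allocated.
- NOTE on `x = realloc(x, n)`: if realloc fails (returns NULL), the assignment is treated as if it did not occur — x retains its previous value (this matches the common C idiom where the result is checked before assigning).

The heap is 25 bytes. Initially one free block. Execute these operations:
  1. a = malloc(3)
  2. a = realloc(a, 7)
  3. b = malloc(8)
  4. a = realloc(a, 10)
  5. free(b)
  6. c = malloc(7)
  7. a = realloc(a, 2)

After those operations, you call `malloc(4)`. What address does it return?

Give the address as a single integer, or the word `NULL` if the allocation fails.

Answer: 7

Derivation:
Op 1: a = malloc(3) -> a = 0; heap: [0-2 ALLOC][3-24 FREE]
Op 2: a = realloc(a, 7) -> a = 0; heap: [0-6 ALLOC][7-24 FREE]
Op 3: b = malloc(8) -> b = 7; heap: [0-6 ALLOC][7-14 ALLOC][15-24 FREE]
Op 4: a = realloc(a, 10) -> a = 15; heap: [0-6 FREE][7-14 ALLOC][15-24 ALLOC]
Op 5: free(b) -> (freed b); heap: [0-14 FREE][15-24 ALLOC]
Op 6: c = malloc(7) -> c = 0; heap: [0-6 ALLOC][7-14 FREE][15-24 ALLOC]
Op 7: a = realloc(a, 2) -> a = 15; heap: [0-6 ALLOC][7-14 FREE][15-16 ALLOC][17-24 FREE]
malloc(4): first-fit scan over [0-6 ALLOC][7-14 FREE][15-16 ALLOC][17-24 FREE] -> 7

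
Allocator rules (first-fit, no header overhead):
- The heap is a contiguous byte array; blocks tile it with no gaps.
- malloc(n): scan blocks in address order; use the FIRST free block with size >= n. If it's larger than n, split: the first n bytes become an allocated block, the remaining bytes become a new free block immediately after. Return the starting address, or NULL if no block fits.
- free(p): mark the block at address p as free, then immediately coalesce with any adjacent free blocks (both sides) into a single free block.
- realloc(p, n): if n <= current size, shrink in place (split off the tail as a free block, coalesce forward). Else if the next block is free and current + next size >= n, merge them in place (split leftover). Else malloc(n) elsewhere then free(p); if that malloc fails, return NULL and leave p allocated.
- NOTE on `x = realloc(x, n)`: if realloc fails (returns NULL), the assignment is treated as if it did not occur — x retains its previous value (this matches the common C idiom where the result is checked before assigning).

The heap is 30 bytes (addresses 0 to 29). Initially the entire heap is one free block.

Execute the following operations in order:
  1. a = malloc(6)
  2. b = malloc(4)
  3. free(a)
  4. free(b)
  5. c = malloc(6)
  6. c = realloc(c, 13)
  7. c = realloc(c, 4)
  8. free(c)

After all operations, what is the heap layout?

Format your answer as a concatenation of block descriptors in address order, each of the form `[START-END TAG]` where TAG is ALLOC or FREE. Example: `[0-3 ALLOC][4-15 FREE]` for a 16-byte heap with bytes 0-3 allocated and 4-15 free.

Answer: [0-29 FREE]

Derivation:
Op 1: a = malloc(6) -> a = 0; heap: [0-5 ALLOC][6-29 FREE]
Op 2: b = malloc(4) -> b = 6; heap: [0-5 ALLOC][6-9 ALLOC][10-29 FREE]
Op 3: free(a) -> (freed a); heap: [0-5 FREE][6-9 ALLOC][10-29 FREE]
Op 4: free(b) -> (freed b); heap: [0-29 FREE]
Op 5: c = malloc(6) -> c = 0; heap: [0-5 ALLOC][6-29 FREE]
Op 6: c = realloc(c, 13) -> c = 0; heap: [0-12 ALLOC][13-29 FREE]
Op 7: c = realloc(c, 4) -> c = 0; heap: [0-3 ALLOC][4-29 FREE]
Op 8: free(c) -> (freed c); heap: [0-29 FREE]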